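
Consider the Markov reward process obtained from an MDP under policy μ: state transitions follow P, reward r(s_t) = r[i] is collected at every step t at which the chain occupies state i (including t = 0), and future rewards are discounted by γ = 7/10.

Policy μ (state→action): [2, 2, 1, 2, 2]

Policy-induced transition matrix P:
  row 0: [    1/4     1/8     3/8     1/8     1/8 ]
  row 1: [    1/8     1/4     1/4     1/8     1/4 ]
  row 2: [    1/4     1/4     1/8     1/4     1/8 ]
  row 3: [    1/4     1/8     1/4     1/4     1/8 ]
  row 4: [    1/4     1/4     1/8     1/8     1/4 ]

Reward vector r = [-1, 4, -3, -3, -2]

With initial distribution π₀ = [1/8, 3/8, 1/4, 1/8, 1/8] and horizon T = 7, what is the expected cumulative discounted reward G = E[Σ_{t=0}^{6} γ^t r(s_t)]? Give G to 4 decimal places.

t=0: π = [0.1250, 0.3750, 0.2500, 0.1250, 0.1250], E[r] = 0.0000, γ^t·E[r] = 0.000000, running G = 0.000000
t=1: π = [0.2031, 0.2188, 0.2188, 0.1719, 0.1875], E[r] = -0.8750, γ^t·E[r] = -0.612500, running G = -0.612500
t=2: π = [0.2227, 0.2031, 0.2246, 0.1738, 0.1758], E[r] = -0.9570, γ^t·E[r] = -0.468945, running G = -1.081445
t=3: π = [0.2246, 0.2004, 0.2278, 0.1748, 0.1724], E[r] = -0.9753, γ^t·E[r] = -0.334542, running G = -1.415988
t=4: π = [0.2249, 0.2001, 0.2281, 0.1753, 0.1716], E[r] = -0.9780, γ^t·E[r] = -0.234817, running G = -1.650805
t=5: π = [0.2250, 0.2000, 0.2282, 0.1754, 0.1715], E[r] = -0.9788, γ^t·E[r] = -0.164506, running G = -1.815311
t=6: π = [0.2250, 0.1999, 0.2282, 0.1754, 0.1714], E[r] = -0.9789, γ^t·E[r] = -0.115170, running G = -1.930480

G = -1.9305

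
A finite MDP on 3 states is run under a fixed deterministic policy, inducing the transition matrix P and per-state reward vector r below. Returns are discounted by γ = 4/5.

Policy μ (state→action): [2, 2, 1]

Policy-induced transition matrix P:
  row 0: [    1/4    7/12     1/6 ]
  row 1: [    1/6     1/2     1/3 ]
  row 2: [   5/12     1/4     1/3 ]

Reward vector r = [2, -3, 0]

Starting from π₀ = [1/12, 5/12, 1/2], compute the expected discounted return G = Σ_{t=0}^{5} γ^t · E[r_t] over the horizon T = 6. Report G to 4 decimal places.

t=0: π = [0.0833, 0.4167, 0.5000], E[r] = -1.0833, γ^t·E[r] = -1.083333, running G = -1.083333
t=1: π = [0.2986, 0.3819, 0.3194], E[r] = -0.5486, γ^t·E[r] = -0.438889, running G = -1.522222
t=2: π = [0.2714, 0.4450, 0.2836], E[r] = -0.7922, γ^t·E[r] = -0.507037, running G = -2.029259
t=3: π = [0.2602, 0.4517, 0.2881], E[r] = -0.8348, γ^t·E[r] = -0.427432, running G = -2.456691
t=4: π = [0.2604, 0.4497, 0.2900], E[r] = -0.8282, γ^t·E[r] = -0.339241, running G = -2.795933
t=5: π = [0.2609, 0.4492, 0.2899], E[r] = -0.8259, γ^t·E[r] = -0.270631, running G = -3.066564

G = -3.0666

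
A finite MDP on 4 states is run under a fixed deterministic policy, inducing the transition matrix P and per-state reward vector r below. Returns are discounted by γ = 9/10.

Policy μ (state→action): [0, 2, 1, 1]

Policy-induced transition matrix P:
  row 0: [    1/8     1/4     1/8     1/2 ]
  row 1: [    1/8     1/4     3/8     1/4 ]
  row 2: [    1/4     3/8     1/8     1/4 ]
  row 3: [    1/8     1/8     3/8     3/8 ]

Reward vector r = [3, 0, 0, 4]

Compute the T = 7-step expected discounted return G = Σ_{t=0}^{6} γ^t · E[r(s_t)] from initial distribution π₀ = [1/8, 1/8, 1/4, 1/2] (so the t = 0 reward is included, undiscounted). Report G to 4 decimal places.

t=0: π = [0.1250, 0.1250, 0.2500, 0.5000], E[r] = 2.3750, γ^t·E[r] = 2.375000, running G = 2.375000
t=1: π = [0.1563, 0.2188, 0.2813, 0.3438], E[r] = 1.8438, γ^t·E[r] = 1.659375, running G = 4.034375
t=2: π = [0.1602, 0.2422, 0.2656, 0.3320], E[r] = 1.8086, γ^t·E[r] = 1.464961, running G = 5.499336
t=3: π = [0.1582, 0.2417, 0.2686, 0.3315], E[r] = 1.8008, γ^t·E[r] = 1.312770, running G = 6.812105
t=4: π = [0.1586, 0.2421, 0.2683, 0.3310], E[r] = 1.7997, γ^t·E[r] = 1.180772, running G = 7.992877
t=5: π = [0.1585, 0.2422, 0.2683, 0.3310], E[r] = 1.7997, γ^t·E[r] = 1.062695, running G = 9.055572
t=6: π = [0.1585, 0.2422, 0.2683, 0.3310], E[r] = 1.7997, γ^t·E[r] = 0.956409, running G = 10.011981

G = 10.0120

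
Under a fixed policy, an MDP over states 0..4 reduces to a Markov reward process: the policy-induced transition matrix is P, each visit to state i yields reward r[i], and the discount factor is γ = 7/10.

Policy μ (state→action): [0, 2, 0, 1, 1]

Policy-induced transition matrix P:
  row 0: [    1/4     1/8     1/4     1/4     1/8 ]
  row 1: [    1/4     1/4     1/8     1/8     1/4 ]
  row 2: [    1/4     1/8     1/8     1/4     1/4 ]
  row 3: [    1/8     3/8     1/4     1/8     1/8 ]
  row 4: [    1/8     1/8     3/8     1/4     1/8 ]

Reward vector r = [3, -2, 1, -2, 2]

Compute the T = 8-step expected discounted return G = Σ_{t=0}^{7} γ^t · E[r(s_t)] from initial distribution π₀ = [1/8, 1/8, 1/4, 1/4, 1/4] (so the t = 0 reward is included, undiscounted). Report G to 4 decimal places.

G = 1.1575

t=0: π = [0.1250, 0.1250, 0.2500, 0.2500, 0.2500], E[r] = 0.3750, γ^t·E[r] = 0.375000, running G = 0.375000
t=1: π = [0.1875, 0.2031, 0.2344, 0.2031, 0.1719], E[r] = 0.3281, γ^t·E[r] = 0.229688, running G = 0.604688
t=2: π = [0.2031, 0.2012, 0.2168, 0.1992, 0.1797], E[r] = 0.3848, γ^t·E[r] = 0.188535, running G = 0.793223
t=3: π = [0.2026, 0.2000, 0.2202, 0.2000, 0.1772], E[r] = 0.3828, γ^t·E[r] = 0.131305, running G = 0.924527
t=4: π = [0.2029, 0.2000, 0.2196, 0.2000, 0.1775], E[r] = 0.3832, γ^t·E[r] = 0.092016, running G = 1.016543
t=5: π = [0.2028, 0.2000, 0.2197, 0.2000, 0.1775], E[r] = 0.3831, γ^t·E[r] = 0.064382, running G = 1.080925
t=6: π = [0.2028, 0.2000, 0.2197, 0.2000, 0.1775], E[r] = 0.3831, γ^t·E[r] = 0.045072, running G = 1.125997
t=7: π = [0.2028, 0.2000, 0.2197, 0.2000, 0.1775], E[r] = 0.3831, γ^t·E[r] = 0.031550, running G = 1.157546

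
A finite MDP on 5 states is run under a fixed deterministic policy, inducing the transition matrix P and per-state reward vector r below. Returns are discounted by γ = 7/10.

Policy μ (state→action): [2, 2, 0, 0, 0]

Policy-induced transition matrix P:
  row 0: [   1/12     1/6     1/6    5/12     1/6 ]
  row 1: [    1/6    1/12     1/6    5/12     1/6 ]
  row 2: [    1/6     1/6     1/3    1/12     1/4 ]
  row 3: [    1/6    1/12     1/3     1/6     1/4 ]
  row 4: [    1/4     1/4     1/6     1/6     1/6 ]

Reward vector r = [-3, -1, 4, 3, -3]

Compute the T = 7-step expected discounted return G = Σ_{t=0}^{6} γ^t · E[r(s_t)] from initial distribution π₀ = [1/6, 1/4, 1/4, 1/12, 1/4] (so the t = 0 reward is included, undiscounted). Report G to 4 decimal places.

G = 0.5417

t=0: π = [0.1667, 0.2500, 0.2500, 0.0833, 0.2500], E[r] = -0.2500, γ^t·E[r] = -0.250000, running G = -0.250000
t=1: π = [0.1736, 0.1597, 0.2222, 0.2500, 0.1944], E[r] = 0.3750, γ^t·E[r] = 0.262500, running G = 0.012500
t=2: π = [0.1684, 0.1487, 0.2454, 0.2315, 0.2060], E[r] = 0.4039, γ^t·E[r] = 0.197928, running G = 0.210428
t=3: π = [0.1698, 0.1522, 0.2461, 0.2255, 0.2064], E[r] = 0.3803, γ^t·E[r] = 0.130445, running G = 0.340873
t=4: π = [0.1697, 0.1524, 0.2453, 0.2266, 0.2060], E[r] = 0.3816, γ^t·E[r] = 0.091614, running G = 0.432487
t=5: π = [0.1697, 0.1522, 0.2453, 0.2268, 0.2060], E[r] = 0.3823, γ^t·E[r] = 0.064246, running G = 0.496733
t=6: π = [0.1697, 0.1522, 0.2453, 0.2267, 0.2060], E[r] = 0.3822, γ^t·E[r] = 0.044960, running G = 0.541693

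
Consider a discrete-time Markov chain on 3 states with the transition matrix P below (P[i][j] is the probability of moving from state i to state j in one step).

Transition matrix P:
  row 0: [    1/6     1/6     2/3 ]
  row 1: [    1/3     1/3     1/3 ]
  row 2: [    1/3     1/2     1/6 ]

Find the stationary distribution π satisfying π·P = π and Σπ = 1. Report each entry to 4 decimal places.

π = [0.2857, 0.3469, 0.3673]

Balance equations π_j = Σ_i π_i·P[i][j]:
  π_0 = 1/6·π_0 + 1/3·π_1 + 1/3·π_2
  π_1 = 1/6·π_0 + 1/3·π_1 + 1/2·π_2
  normalize: π_0 + π_1 + π_2 = 1
Solving the linear system gives exactly π = [2/7, 17/49, 18/49].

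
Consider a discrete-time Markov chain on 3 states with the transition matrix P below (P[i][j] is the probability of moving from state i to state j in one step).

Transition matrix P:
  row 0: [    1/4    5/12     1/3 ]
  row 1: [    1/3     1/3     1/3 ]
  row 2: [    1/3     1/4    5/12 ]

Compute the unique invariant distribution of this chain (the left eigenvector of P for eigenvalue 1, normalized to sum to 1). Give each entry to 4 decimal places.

π = [0.3077, 0.3287, 0.3636]

Balance equations π_j = Σ_i π_i·P[i][j]:
  π_0 = 1/4·π_0 + 1/3·π_1 + 1/3·π_2
  π_1 = 5/12·π_0 + 1/3·π_1 + 1/4·π_2
  normalize: π_0 + π_1 + π_2 = 1
Solving the linear system gives exactly π = [4/13, 47/143, 4/11].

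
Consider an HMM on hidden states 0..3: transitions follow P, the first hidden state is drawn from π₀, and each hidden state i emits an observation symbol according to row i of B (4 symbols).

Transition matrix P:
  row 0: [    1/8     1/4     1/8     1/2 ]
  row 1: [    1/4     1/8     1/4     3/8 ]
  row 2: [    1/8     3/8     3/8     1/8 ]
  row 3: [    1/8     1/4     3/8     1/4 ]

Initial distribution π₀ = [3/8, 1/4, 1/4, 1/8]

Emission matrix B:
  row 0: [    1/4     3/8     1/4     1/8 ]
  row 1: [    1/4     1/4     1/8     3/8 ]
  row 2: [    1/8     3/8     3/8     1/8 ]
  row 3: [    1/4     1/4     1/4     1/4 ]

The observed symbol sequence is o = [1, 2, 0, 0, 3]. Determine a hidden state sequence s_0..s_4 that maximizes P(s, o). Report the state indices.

t=0: δ = [1.406e-01, 6.250e-02, 9.375e-02, 3.125e-02]  (obs o_0=1)
t=1: δ = [4.395e-03, 4.395e-03, 1.318e-02, 1.758e-02]  ψ = [0, 0, 2, 0]  (obs o_1=2)
t=2: δ = [5.493e-04, 1.236e-03, 8.240e-04, 1.099e-03]  ψ = [3, 2, 3, 3]  (obs o_2=0)
t=3: δ = [7.725e-05, 7.725e-05, 5.150e-05, 1.159e-04]  ψ = [1, 2, 3, 1]  (obs o_3=0)
t=4: δ = [2.414e-06, 1.086e-05, 5.431e-06, 9.656e-06]  ψ = [1, 3, 3, 0]  (obs o_4=3)
backtrack: best end state = 1; path = [2, 2, 1, 3, 1]

path = [2, 2, 1, 3, 1]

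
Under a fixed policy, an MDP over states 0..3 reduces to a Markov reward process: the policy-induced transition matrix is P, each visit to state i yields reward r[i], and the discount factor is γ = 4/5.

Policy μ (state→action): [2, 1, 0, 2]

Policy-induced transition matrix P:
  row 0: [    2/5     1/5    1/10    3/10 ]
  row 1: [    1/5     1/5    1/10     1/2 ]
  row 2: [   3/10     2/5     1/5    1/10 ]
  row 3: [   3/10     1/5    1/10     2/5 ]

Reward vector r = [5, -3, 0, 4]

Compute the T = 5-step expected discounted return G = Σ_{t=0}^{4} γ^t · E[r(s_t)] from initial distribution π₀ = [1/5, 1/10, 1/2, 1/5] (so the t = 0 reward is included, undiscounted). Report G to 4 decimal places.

G = 6.3387

t=0: π = [0.2000, 0.1000, 0.5000, 0.2000], E[r] = 1.5000, γ^t·E[r] = 1.500000, running G = 1.500000
t=1: π = [0.3100, 0.3000, 0.1500, 0.2400], E[r] = 1.6100, γ^t·E[r] = 1.288000, running G = 2.788000
t=2: π = [0.3010, 0.2300, 0.1150, 0.3540], E[r] = 2.2310, γ^t·E[r] = 1.427840, running G = 4.215840
t=3: π = [0.3071, 0.2230, 0.1115, 0.3584], E[r] = 2.3001, γ^t·E[r] = 1.177651, running G = 5.393491
t=4: π = [0.3084, 0.2223, 0.1112, 0.3581], E[r] = 2.3077, γ^t·E[r] = 0.945238, running G = 6.338729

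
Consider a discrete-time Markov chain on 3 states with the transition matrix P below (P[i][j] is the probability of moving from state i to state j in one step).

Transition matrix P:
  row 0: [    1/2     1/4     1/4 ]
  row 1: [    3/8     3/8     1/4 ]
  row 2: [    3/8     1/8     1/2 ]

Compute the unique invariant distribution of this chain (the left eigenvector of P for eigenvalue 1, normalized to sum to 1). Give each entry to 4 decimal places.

Balance equations π_j = Σ_i π_i·P[i][j]:
  π_0 = 1/2·π_0 + 3/8·π_1 + 3/8·π_2
  π_1 = 1/4·π_0 + 3/8·π_1 + 1/8·π_2
  normalize: π_0 + π_1 + π_2 = 1
Solving the linear system gives exactly π = [3/7, 5/21, 1/3].

π = [0.4286, 0.2381, 0.3333]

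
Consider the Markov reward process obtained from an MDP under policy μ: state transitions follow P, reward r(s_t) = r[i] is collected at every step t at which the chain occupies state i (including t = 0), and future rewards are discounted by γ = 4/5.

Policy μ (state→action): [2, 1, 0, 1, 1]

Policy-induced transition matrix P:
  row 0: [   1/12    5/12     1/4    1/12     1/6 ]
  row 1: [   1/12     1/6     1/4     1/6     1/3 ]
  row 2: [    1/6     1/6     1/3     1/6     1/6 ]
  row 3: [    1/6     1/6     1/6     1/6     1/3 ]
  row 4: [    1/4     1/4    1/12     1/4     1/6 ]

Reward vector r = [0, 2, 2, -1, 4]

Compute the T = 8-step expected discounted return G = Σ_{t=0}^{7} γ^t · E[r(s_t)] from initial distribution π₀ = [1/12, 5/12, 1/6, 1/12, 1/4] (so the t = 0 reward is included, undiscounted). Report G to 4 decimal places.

G = 7.2735

t=0: π = [0.0833, 0.4167, 0.1667, 0.0833, 0.2500], E[r] = 2.0833, γ^t·E[r] = 2.083333, running G = 2.083333
t=1: π = [0.1458, 0.2083, 0.2153, 0.1806, 0.2500], E[r] = 1.6667, γ^t·E[r] = 1.333333, running G = 3.416667
t=2: π = [0.1580, 0.2240, 0.2112, 0.1753, 0.2315], E[r] = 1.6209, γ^t·E[r] = 1.037407, running G = 4.454074
t=3: π = [0.1541, 0.2255, 0.2144, 0.1728, 0.2332], E[r] = 1.6398, γ^t·E[r] = 0.839580, running G = 5.293654
t=4: π = [0.1545, 0.2246, 0.2146, 0.1733, 0.2330], E[r] = 1.6374, γ^t·E[r] = 0.670667, running G = 5.964321
t=5: π = [0.1545, 0.2247, 0.2146, 0.1732, 0.2330], E[r] = 1.6373, γ^t·E[r] = 0.536521, running G = 6.500842
t=6: π = [0.1545, 0.2247, 0.2146, 0.1732, 0.2330], E[r] = 1.6374, γ^t·E[r] = 0.429231, running G = 6.930073
t=7: π = [0.1545, 0.2247, 0.2146, 0.1732, 0.2330], E[r] = 1.6374, γ^t·E[r] = 0.343383, running G = 7.273456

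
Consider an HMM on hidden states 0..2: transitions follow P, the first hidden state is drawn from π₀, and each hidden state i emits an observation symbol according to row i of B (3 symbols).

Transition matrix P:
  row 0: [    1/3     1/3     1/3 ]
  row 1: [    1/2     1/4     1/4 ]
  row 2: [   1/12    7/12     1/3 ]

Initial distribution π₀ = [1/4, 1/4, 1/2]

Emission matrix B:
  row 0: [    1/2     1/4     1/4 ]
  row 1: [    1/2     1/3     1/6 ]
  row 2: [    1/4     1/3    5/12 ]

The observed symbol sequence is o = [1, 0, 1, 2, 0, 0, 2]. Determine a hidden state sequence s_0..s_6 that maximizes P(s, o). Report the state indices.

t=0: δ = [6.250e-02, 8.333e-02, 1.667e-01]  (obs o_0=1)
t=1: δ = [2.083e-02, 4.861e-02, 1.389e-02]  ψ = [1, 2, 2]  (obs o_1=0)
t=2: δ = [6.076e-03, 4.051e-03, 4.051e-03]  ψ = [1, 1, 1]  (obs o_2=1)
t=3: δ = [5.064e-04, 3.938e-04, 8.439e-04]  ψ = [0, 2, 0]  (obs o_3=2)
t=4: δ = [9.846e-05, 2.462e-04, 7.033e-05]  ψ = [1, 2, 2]  (obs o_4=0)
t=5: δ = [6.154e-05, 3.077e-05, 1.538e-05]  ψ = [1, 1, 1]  (obs o_5=0)
t=6: δ = [5.128e-06, 3.419e-06, 8.547e-06]  ψ = [0, 0, 0]  (obs o_6=2)
backtrack: best end state = 2; path = [2, 1, 0, 2, 1, 0, 2]

path = [2, 1, 0, 2, 1, 0, 2]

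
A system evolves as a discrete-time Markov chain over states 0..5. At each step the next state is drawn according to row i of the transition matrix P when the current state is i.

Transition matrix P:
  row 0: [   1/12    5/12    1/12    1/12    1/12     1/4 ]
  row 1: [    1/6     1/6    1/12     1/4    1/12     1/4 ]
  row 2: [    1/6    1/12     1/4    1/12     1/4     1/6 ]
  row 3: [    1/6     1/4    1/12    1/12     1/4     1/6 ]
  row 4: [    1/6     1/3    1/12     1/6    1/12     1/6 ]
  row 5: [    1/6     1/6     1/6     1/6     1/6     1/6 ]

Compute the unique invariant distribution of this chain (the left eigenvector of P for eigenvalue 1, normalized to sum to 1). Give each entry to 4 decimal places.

π = [0.1538, 0.2319, 0.1199, 0.1506, 0.1450, 0.1988]

Balance equations π_j = Σ_i π_i·P[i][j]:
  π_0 = 1/12·π_0 + 1/6·π_1 + 1/6·π_2 + 1/6·π_3 + 1/6·π_4 + 1/6·π_5
  π_1 = 5/12·π_0 + 1/6·π_1 + 1/12·π_2 + 1/4·π_3 + 1/3·π_4 + 1/6·π_5
  π_2 = 1/12·π_0 + 1/12·π_1 + 1/4·π_2 + 1/12·π_3 + 1/12·π_4 + 1/6·π_5
  π_3 = 1/12·π_0 + 1/4·π_1 + 1/12·π_2 + 1/12·π_3 + 1/6·π_4 + 1/6·π_5
  π_4 = 1/12·π_0 + 1/12·π_1 + 1/4·π_2 + 1/4·π_3 + 1/12·π_4 + 1/6·π_5
  normalize: π_0 + π_1 + π_2 + π_3 + π_4 + π_5 = 1
Solving the linear system gives exactly π = [2/13, 33544/144677, 17344/144677, 21792/144677, 20976/144677, 28763/144677].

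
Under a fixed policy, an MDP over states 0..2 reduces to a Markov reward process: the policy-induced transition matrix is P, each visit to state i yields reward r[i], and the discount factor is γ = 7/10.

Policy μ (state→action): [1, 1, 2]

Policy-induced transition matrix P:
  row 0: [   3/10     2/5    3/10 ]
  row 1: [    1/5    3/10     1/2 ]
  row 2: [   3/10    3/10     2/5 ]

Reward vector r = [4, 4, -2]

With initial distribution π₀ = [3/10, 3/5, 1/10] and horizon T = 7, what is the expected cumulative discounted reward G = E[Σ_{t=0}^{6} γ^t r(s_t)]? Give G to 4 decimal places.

t=0: π = [0.3000, 0.6000, 0.1000], E[r] = 3.4000, γ^t·E[r] = 3.400000, running G = 3.400000
t=1: π = [0.2400, 0.3300, 0.4300], E[r] = 1.4200, γ^t·E[r] = 0.994000, running G = 4.394000
t=2: π = [0.2670, 0.3240, 0.4090], E[r] = 1.5460, γ^t·E[r] = 0.757540, running G = 5.151540
t=3: π = [0.2676, 0.3267, 0.4057], E[r] = 1.5658, γ^t·E[r] = 0.537069, running G = 5.688609
t=4: π = [0.2673, 0.3268, 0.4059], E[r] = 1.5645, γ^t·E[r] = 0.375646, running G = 6.064255
t=5: π = [0.2673, 0.3267, 0.4059], E[r] = 1.5643, γ^t·E[r] = 0.262919, running G = 6.327174
t=6: π = [0.2673, 0.3267, 0.4059], E[r] = 1.5644, γ^t·E[r] = 0.184045, running G = 6.511219

G = 6.5112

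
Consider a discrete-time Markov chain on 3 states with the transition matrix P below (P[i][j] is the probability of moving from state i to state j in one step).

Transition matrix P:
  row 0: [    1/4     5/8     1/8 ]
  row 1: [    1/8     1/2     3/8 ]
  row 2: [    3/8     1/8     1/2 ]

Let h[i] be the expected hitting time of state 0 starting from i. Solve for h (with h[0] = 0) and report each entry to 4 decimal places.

h = [0.0000, 4.3077, 3.0769]

First-step conditioning: h[0] = 0; for i ≠ 0, h[i] = 1 + Σ_k P[i][k]·h[k].
  h[1] = 1 + 1/2·h[1] + 3/8·h[2]
  h[2] = 1 + 1/8·h[1] + 1/2·h[2]
Solving the 2×2 linear system over states ≠ 0 gives exactly h = [0, 56/13, 40/13] (h[0] = 0 is the target).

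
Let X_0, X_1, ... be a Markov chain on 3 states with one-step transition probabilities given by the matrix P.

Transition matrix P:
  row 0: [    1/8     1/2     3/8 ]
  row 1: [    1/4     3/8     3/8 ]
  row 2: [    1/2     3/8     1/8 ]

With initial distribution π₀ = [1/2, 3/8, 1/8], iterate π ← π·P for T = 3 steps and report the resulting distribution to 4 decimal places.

π = [0.2837, 0.4136, 0.3027]

t=0: π = [0.5000, 0.3750, 0.1250]
t=1: π = [0.2188, 0.4375, 0.3438]
t=2: π = [0.3086, 0.4023, 0.2891]
t=3: π = [0.2837, 0.4136, 0.3027]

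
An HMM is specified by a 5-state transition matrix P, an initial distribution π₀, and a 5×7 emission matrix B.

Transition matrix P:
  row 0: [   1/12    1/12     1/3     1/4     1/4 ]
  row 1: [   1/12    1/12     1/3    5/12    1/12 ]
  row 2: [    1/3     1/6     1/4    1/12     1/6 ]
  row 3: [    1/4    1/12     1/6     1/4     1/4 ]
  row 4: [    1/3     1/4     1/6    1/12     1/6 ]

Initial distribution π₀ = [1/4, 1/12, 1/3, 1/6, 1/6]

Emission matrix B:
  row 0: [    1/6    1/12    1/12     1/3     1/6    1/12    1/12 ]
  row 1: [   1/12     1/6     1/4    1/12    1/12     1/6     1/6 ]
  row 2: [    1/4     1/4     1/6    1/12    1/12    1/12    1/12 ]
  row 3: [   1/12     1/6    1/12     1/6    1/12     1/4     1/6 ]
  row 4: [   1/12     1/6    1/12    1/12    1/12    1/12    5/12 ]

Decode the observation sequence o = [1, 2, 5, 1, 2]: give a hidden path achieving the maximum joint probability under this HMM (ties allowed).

t=0: δ = [2.083e-02, 1.389e-02, 8.333e-02, 2.778e-02, 2.778e-02]  (obs o_0=1)
t=1: δ = [2.315e-03, 3.472e-03, 3.472e-03, 5.787e-04, 1.157e-03]  ψ = [2, 2, 2, 2, 2]  (obs o_1=2)
t=2: δ = [9.645e-05, 9.645e-05, 9.645e-05, 3.617e-04, 4.823e-05]  ψ = [2, 2, 1, 1, 0]  (obs o_2=5)
t=3: δ = [7.535e-06, 5.023e-06, 1.507e-05, 1.507e-05, 1.507e-05]  ψ = [3, 3, 3, 3, 3]  (obs o_3=1)
t=4: δ = [4.186e-07, 9.419e-07, 6.279e-07, 3.140e-07, 3.140e-07]  ψ = [2, 4, 2, 3, 3]  (obs o_4=2)
backtrack: best end state = 1; path = [2, 1, 3, 4, 1]

path = [2, 1, 3, 4, 1]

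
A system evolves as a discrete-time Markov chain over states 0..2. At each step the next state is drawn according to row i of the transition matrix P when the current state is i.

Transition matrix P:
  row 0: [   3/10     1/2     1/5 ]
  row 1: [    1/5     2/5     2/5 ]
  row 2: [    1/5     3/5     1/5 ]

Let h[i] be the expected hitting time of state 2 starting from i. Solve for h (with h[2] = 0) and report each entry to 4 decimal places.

h = [3.4375, 2.8125, 0.0000]

First-step conditioning: h[2] = 0; for i ≠ 2, h[i] = 1 + Σ_k P[i][k]·h[k].
  h[0] = 1 + 3/10·h[0] + 1/2·h[1]
  h[1] = 1 + 1/5·h[0] + 2/5·h[1]
Solving the 2×2 linear system over states ≠ 2 gives exactly h = [55/16, 45/16, 0] (h[2] = 0 is the target).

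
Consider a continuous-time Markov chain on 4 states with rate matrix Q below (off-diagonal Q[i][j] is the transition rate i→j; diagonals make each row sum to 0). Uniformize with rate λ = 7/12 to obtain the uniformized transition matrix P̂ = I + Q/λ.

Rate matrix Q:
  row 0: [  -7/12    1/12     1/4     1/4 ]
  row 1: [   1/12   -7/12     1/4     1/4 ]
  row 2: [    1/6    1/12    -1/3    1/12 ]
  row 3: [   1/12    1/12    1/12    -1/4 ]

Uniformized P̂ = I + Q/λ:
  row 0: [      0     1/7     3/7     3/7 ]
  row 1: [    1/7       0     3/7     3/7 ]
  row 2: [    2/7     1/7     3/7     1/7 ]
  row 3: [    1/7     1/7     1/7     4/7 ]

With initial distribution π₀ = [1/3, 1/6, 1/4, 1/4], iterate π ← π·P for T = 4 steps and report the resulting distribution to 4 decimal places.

π = [0.1652, 0.1250, 0.3163, 0.3935]

t=0: π = [0.3333, 0.1667, 0.2500, 0.2500]
t=1: π = [0.1310, 0.1190, 0.3571, 0.3929]
t=2: π = [0.1752, 0.1259, 0.3163, 0.3827]
t=3: π = [0.1630, 0.1249, 0.3192, 0.3929]
t=4: π = [0.1652, 0.1250, 0.3163, 0.3935]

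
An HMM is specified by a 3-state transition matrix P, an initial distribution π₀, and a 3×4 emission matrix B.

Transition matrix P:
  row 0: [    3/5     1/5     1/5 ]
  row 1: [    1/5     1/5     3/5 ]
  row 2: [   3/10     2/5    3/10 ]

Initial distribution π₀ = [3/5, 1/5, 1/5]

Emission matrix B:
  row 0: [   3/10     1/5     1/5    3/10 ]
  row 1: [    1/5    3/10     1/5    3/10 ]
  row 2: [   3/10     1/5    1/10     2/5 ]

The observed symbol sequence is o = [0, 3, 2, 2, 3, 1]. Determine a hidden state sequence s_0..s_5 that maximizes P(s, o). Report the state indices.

path = [0, 0, 0, 0, 0, 0]

t=0: δ = [1.800e-01, 4.000e-02, 6.000e-02]  (obs o_0=0)
t=1: δ = [3.240e-02, 1.080e-02, 1.440e-02]  ψ = [0, 0, 0]  (obs o_1=3)
t=2: δ = [3.888e-03, 1.296e-03, 6.480e-04]  ψ = [0, 0, 0]  (obs o_2=2)
t=3: δ = [4.666e-04, 1.555e-04, 7.776e-05]  ψ = [0, 0, 0]  (obs o_3=2)
t=4: δ = [8.398e-05, 2.799e-05, 3.732e-05]  ψ = [0, 0, 0]  (obs o_4=3)
t=5: δ = [1.008e-05, 5.039e-06, 3.359e-06]  ψ = [0, 0, 0]  (obs o_5=1)
backtrack: best end state = 0; path = [0, 0, 0, 0, 0, 0]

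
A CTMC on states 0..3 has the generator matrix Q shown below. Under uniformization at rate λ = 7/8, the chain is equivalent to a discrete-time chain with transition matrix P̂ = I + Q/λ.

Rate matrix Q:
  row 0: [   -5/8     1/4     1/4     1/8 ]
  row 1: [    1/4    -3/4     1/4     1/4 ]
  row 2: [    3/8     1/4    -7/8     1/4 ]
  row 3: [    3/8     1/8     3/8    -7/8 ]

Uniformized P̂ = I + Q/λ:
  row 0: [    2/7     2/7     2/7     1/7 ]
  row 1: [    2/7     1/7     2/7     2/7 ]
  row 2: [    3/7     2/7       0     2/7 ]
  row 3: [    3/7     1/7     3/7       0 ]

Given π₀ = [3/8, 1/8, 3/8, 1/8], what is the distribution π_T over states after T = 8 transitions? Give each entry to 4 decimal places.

π = [0.3466, 0.2270, 0.2427, 0.1837]

t=0: π = [0.3750, 0.1250, 0.3750, 0.1250]
t=1: π = [0.3571, 0.2500, 0.1964, 0.1964]
t=2: π = [0.3418, 0.2219, 0.2577, 0.1786]
t=3: π = [0.3480, 0.2285, 0.2376, 0.1859]
t=4: π = [0.3462, 0.2265, 0.2444, 0.1829]
t=5: π = [0.3468, 0.2272, 0.2420, 0.1840]
t=6: π = [0.3466, 0.2270, 0.2429, 0.1836]
t=7: π = [0.3466, 0.2271, 0.2426, 0.1837]
t=8: π = [0.3466, 0.2270, 0.2427, 0.1837]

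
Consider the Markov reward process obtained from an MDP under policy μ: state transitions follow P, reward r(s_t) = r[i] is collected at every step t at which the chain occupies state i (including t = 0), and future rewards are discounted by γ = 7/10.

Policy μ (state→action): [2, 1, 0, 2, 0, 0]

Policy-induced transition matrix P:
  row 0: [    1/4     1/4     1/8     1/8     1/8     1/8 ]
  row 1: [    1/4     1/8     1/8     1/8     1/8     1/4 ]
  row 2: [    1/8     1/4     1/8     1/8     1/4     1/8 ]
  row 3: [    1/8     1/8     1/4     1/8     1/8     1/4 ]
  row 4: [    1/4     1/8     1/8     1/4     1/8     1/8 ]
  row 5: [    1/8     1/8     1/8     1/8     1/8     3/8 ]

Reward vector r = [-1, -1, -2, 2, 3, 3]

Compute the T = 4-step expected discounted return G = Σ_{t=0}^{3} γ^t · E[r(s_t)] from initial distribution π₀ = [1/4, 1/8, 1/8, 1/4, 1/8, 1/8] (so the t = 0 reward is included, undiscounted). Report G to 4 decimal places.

t=0: π = [0.2500, 0.1250, 0.1250, 0.2500, 0.1250, 0.1250], E[r] = 0.6250, γ^t·E[r] = 0.625000, running G = 0.625000
t=1: π = [0.1875, 0.1719, 0.1563, 0.1406, 0.1406, 0.2031], E[r] = 0.6406, γ^t·E[r] = 0.448438, running G = 1.073438
t=2: π = [0.1875, 0.1680, 0.1426, 0.1426, 0.1445, 0.2148], E[r] = 0.7227, γ^t·E[r] = 0.354102, running G = 1.427539
t=3: π = [0.1875, 0.1663, 0.1428, 0.1431, 0.1428, 0.2175], E[r] = 0.7278, γ^t·E[r] = 0.249630, running G = 1.677169

G = 1.6772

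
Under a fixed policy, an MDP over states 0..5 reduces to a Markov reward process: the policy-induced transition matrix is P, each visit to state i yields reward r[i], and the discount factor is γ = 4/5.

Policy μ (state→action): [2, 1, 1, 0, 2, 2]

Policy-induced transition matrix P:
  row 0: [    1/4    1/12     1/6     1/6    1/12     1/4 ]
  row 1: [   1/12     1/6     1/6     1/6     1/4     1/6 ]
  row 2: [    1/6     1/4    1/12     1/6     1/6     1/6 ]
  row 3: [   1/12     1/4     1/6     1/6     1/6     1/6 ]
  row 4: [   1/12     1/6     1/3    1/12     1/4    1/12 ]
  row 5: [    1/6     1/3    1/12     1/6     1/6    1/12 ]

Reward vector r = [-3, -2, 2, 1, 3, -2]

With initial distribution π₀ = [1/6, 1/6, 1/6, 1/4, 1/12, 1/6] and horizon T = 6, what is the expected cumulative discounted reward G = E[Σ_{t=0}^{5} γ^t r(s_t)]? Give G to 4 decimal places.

t=0: π = [0.1667, 0.1667, 0.1667, 0.2500, 0.0833, 0.1667], E[r] = -0.3333, γ^t·E[r] = -0.333333, running G = -0.333333
t=1: π = [0.1389, 0.2153, 0.1528, 0.1597, 0.1736, 0.1597], E[r] = -0.1806, γ^t·E[r] = -0.144444, running G = -0.477778
t=2: π = [0.1325, 0.2078, 0.1696, 0.1522, 0.1875, 0.1505], E[r] = -0.0602, γ^t·E[r] = -0.038519, running G = -0.516296
t=3: π = [0.1321, 0.2075, 0.1712, 0.1510, 0.1886, 0.1495], E[r] = -0.0512, γ^t·E[r] = -0.026198, running G = -0.542494
t=4: π = [0.1321, 0.2074, 0.1714, 0.1510, 0.1887, 0.1495], E[r] = -0.0505, γ^t·E[r] = -0.020665, running G = -0.563159
t=5: π = [0.1321, 0.2074, 0.1714, 0.1509, 0.1887, 0.1495], E[r] = -0.0504, γ^t·E[r] = -0.016521, running G = -0.579679

G = -0.5797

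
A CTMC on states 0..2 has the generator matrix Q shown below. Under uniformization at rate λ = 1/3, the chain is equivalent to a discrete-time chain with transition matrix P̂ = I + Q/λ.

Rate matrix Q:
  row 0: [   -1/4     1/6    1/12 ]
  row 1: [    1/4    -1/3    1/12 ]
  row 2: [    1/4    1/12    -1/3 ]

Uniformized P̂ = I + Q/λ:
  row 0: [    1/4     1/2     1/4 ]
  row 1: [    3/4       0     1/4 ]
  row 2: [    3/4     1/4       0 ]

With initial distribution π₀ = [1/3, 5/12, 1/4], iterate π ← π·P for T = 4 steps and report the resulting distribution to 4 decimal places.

π = [0.4896, 0.3102, 0.2002]

t=0: π = [0.3333, 0.4167, 0.2500]
t=1: π = [0.5833, 0.2292, 0.1875]
t=2: π = [0.4583, 0.3385, 0.2031]
t=3: π = [0.5208, 0.2799, 0.1992]
t=4: π = [0.4896, 0.3102, 0.2002]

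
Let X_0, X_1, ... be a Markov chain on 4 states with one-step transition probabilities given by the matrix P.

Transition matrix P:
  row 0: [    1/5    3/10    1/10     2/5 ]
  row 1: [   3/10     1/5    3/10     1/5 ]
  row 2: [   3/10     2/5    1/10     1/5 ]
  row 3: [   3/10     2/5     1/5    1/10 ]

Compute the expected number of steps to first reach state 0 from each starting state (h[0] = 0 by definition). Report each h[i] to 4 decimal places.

First-step conditioning: h[0] = 0; for i ≠ 0, h[i] = 1 + Σ_k P[i][k]·h[k].
  h[1] = 1 + 1/5·h[1] + 3/10·h[2] + 1/5·h[3]
  h[2] = 1 + 2/5·h[1] + 1/10·h[2] + 1/5·h[3]
  h[3] = 1 + 2/5·h[1] + 1/5·h[2] + 1/10·h[3]
Solving the 3×3 linear system over states ≠ 0 gives exactly h = [0, 10/3, 10/3, 10/3] (h[0] = 0 is the target).

h = [0.0000, 3.3333, 3.3333, 3.3333]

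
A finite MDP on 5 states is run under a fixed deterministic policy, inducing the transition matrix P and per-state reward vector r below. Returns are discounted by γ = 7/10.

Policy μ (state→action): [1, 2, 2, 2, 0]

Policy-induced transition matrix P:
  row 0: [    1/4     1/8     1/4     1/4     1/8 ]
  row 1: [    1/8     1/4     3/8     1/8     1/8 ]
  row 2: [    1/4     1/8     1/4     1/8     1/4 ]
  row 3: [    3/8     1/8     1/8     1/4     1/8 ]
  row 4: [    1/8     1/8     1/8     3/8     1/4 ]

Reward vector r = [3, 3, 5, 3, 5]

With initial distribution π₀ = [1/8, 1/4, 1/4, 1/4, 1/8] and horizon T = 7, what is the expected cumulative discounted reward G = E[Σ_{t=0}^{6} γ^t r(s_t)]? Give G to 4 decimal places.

t=0: π = [0.1250, 0.2500, 0.2500, 0.2500, 0.1250], E[r] = 3.7500, γ^t·E[r] = 3.750000, running G = 3.750000
t=1: π = [0.2344, 0.1563, 0.2344, 0.2031, 0.1719], E[r] = 3.8125, γ^t·E[r] = 2.668750, running G = 6.418750
t=2: π = [0.2344, 0.1445, 0.2227, 0.2227, 0.1758], E[r] = 3.7969, γ^t·E[r] = 1.860469, running G = 8.279219
t=3: π = [0.2378, 0.1431, 0.2183, 0.2261, 0.1748], E[r] = 3.7861, γ^t·E[r] = 1.298644, running G = 9.577862
t=4: π = [0.2385, 0.1429, 0.2178, 0.2267, 0.1741], E[r] = 3.7838, γ^t·E[r] = 0.908494, running G = 10.486356
t=5: π = [0.2387, 0.1429, 0.2178, 0.2267, 0.1740], E[r] = 3.7835, γ^t·E[r] = 0.635892, running G = 11.122248
t=6: π = [0.2387, 0.1429, 0.2178, 0.2267, 0.1740], E[r] = 3.7835, γ^t·E[r] = 0.445123, running G = 11.567371

G = 11.5674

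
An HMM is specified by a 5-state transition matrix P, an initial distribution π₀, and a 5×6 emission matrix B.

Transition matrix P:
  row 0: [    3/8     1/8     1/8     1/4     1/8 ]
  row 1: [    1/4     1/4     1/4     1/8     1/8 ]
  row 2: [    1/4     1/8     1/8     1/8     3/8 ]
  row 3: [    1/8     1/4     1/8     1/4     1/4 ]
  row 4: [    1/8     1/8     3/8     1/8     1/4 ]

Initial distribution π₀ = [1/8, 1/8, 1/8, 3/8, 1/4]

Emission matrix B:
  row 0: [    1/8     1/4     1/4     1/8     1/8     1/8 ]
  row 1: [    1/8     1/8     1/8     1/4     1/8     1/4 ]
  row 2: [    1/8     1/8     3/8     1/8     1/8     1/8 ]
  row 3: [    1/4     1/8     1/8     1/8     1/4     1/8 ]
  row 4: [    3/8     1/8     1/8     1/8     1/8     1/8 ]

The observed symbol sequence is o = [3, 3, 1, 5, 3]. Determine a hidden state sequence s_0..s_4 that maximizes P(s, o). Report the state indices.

t=0: δ = [1.562e-02, 3.125e-02, 1.562e-02, 4.688e-02, 3.125e-02]  (obs o_0=3)
t=1: δ = [9.766e-04, 2.930e-03, 1.465e-03, 1.465e-03, 1.465e-03]  ψ = [1, 3, 4, 3, 3]  (obs o_1=3)
t=2: δ = [1.831e-04, 9.155e-05, 9.155e-05, 4.578e-05, 6.866e-05]  ψ = [1, 1, 1, 1, 2]  (obs o_2=1)
t=3: δ = [8.583e-06, 5.722e-06, 3.219e-06, 5.722e-06, 4.292e-06]  ψ = [0, 0, 4, 0, 2]  (obs o_3=5)
t=4: δ = [4.023e-07, 3.576e-07, 2.012e-07, 2.682e-07, 1.788e-07]  ψ = [0, 1, 4, 0, 3]  (obs o_4=3)
backtrack: best end state = 0; path = [3, 1, 0, 0, 0]

path = [3, 1, 0, 0, 0]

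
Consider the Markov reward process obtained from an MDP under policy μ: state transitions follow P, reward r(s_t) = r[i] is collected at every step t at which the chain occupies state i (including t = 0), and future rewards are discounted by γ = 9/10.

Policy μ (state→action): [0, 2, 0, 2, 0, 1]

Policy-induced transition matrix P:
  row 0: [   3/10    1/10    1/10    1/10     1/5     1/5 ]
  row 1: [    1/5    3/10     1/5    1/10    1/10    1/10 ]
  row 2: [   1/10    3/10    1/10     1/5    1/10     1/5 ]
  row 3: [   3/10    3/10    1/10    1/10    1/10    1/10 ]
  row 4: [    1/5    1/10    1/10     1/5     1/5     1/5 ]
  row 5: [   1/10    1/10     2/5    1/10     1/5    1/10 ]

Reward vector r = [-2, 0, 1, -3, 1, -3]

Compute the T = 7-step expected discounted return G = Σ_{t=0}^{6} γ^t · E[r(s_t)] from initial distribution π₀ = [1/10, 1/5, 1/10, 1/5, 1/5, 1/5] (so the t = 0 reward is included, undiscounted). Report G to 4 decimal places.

t=0: π = [0.1000, 0.2000, 0.1000, 0.2000, 0.2000, 0.2000], E[r] = -1.1000, γ^t·E[r] = -1.100000, running G = -1.100000
t=1: π = [0.2000, 0.2000, 0.1800, 0.1300, 0.1500, 0.1400], E[r] = -0.8800, γ^t·E[r] = -0.792000, running G = -1.892000
t=2: π = [0.2010, 0.2020, 0.1620, 0.1330, 0.1490, 0.1530], E[r] = -0.9490, γ^t·E[r] = -0.768690, running G = -2.660690
t=3: π = [0.2019, 0.1994, 0.1661, 0.1311, 0.1503, 0.1512], E[r] = -0.9343, γ^t·E[r] = -0.681105, running G = -3.341795
t=4: π = [0.2016, 0.1993, 0.1653, 0.1316, 0.1503, 0.1518], E[r] = -0.9379, γ^t·E[r] = -0.615363, running G = -3.957157
t=5: π = [0.2016, 0.1993, 0.1655, 0.1316, 0.1504, 0.1517], E[r] = -0.9372, γ^t·E[r] = -0.553417, running G = -4.510574
t=6: π = [0.2016, 0.1993, 0.1654, 0.1316, 0.1504, 0.1517], E[r] = -0.9374, γ^t·E[r] = -0.498161, running G = -5.008735

G = -5.0087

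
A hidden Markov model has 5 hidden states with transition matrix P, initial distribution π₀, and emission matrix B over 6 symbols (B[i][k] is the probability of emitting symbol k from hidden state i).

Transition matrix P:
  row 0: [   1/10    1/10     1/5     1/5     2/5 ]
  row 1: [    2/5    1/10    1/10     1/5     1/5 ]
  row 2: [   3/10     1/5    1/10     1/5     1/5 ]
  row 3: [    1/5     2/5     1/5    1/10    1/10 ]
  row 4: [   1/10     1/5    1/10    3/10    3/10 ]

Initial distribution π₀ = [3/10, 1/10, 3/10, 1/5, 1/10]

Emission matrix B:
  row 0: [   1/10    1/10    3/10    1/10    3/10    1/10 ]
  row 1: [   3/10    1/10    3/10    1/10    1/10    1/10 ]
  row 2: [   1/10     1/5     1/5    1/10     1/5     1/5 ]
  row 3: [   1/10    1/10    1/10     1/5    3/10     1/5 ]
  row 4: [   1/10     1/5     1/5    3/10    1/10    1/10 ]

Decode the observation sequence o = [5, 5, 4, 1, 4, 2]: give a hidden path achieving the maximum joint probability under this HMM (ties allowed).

t=0: δ = [3.000e-02, 1.000e-02, 6.000e-02, 4.000e-02, 1.000e-02]  (obs o_0=5)
t=1: δ = [1.800e-03, 1.600e-03, 1.600e-03, 2.400e-03, 1.200e-03]  ψ = [2, 3, 3, 2, 0]  (obs o_1=5)
t=2: δ = [1.920e-04, 9.600e-05, 9.600e-05, 1.080e-04, 7.200e-05]  ψ = [1, 3, 3, 0, 0]  (obs o_2=4)
t=3: δ = [3.840e-06, 4.320e-06, 7.680e-06, 3.840e-06, 1.536e-05]  ψ = [1, 3, 0, 0, 0]  (obs o_3=1)
t=4: δ = [6.912e-07, 3.072e-07, 3.072e-07, 1.382e-06, 4.608e-07]  ψ = [2, 4, 4, 4, 4]  (obs o_4=4)
t=5: δ = [8.294e-08, 1.659e-07, 5.530e-08, 1.382e-08, 5.530e-08]  ψ = [3, 3, 3, 0, 0]  (obs o_5=2)
backtrack: best end state = 1; path = [3, 1, 0, 4, 3, 1]

path = [3, 1, 0, 4, 3, 1]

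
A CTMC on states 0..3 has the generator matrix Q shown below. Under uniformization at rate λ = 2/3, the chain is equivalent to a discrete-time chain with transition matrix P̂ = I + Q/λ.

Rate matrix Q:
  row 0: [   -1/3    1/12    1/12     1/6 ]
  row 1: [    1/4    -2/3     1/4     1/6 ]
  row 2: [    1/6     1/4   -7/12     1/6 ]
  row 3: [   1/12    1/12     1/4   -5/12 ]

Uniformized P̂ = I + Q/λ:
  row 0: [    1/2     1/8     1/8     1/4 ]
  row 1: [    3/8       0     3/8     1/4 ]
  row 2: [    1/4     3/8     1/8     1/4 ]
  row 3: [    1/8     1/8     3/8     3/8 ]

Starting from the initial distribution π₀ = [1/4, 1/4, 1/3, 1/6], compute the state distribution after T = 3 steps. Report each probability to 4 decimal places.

t=0: π = [0.2500, 0.2500, 0.3333, 0.1667]
t=1: π = [0.3229, 0.1771, 0.2292, 0.2708]
t=2: π = [0.3190, 0.1602, 0.2370, 0.2839]
t=3: π = [0.3143, 0.1642, 0.2360, 0.2855]

π = [0.3143, 0.1642, 0.2360, 0.2855]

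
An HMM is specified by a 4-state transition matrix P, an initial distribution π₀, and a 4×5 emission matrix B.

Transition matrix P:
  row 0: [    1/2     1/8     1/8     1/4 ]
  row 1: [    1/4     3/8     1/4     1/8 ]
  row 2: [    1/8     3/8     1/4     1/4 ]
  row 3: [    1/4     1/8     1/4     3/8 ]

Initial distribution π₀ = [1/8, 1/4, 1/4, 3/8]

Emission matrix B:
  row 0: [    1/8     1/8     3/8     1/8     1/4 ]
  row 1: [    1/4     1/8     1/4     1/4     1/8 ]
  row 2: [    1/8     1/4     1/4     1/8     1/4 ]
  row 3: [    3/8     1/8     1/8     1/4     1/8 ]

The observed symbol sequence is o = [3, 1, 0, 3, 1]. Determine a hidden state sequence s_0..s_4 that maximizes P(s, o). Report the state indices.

path = [3, 3, 3, 3, 2]

t=0: δ = [1.562e-02, 6.250e-02, 3.125e-02, 9.375e-02]  (obs o_0=3)
t=1: δ = [2.930e-03, 2.930e-03, 5.859e-03, 4.395e-03]  ψ = [3, 1, 3, 3]  (obs o_1=1)
t=2: δ = [1.831e-04, 5.493e-04, 1.831e-04, 6.180e-04]  ψ = [0, 2, 2, 3]  (obs o_2=0)
t=3: δ = [1.931e-05, 5.150e-05, 1.931e-05, 5.794e-05]  ψ = [3, 1, 3, 3]  (obs o_3=3)
t=4: δ = [1.810e-06, 2.414e-06, 3.621e-06, 2.716e-06]  ψ = [3, 1, 3, 3]  (obs o_4=1)
backtrack: best end state = 2; path = [3, 3, 3, 3, 2]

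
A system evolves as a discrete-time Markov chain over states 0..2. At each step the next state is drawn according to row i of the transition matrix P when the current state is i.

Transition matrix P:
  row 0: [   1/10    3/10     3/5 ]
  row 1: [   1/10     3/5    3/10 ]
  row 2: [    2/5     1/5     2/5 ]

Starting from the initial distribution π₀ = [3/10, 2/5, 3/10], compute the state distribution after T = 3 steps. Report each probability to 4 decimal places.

t=0: π = [0.3000, 0.4000, 0.3000]
t=1: π = [0.1900, 0.3900, 0.4200]
t=2: π = [0.2260, 0.3750, 0.3990]
t=3: π = [0.2197, 0.3726, 0.4077]

π = [0.2197, 0.3726, 0.4077]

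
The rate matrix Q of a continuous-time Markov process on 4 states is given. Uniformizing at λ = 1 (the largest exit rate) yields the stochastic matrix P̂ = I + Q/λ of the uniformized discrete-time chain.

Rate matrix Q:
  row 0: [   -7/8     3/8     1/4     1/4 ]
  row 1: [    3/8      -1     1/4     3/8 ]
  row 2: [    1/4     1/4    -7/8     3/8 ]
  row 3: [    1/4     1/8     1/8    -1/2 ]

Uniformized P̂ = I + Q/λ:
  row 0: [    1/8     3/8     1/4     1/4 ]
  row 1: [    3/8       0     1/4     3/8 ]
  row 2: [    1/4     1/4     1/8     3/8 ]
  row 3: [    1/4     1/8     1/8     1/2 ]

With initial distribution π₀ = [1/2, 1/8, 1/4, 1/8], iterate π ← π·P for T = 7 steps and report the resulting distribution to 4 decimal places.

t=0: π = [0.5000, 0.1250, 0.2500, 0.1250]
t=1: π = [0.2031, 0.2656, 0.2031, 0.3281]
t=2: π = [0.2578, 0.1680, 0.1836, 0.3906]
t=3: π = [0.2388, 0.1914, 0.1782, 0.3916]
t=4: π = [0.2441, 0.1830, 0.1788, 0.3941]
t=5: π = [0.2424, 0.1855, 0.1784, 0.3938]
t=6: π = [0.2429, 0.1847, 0.1785, 0.3939]
t=7: π = [0.2427, 0.1849, 0.1784, 0.3939]

π = [0.2427, 0.1849, 0.1784, 0.3939]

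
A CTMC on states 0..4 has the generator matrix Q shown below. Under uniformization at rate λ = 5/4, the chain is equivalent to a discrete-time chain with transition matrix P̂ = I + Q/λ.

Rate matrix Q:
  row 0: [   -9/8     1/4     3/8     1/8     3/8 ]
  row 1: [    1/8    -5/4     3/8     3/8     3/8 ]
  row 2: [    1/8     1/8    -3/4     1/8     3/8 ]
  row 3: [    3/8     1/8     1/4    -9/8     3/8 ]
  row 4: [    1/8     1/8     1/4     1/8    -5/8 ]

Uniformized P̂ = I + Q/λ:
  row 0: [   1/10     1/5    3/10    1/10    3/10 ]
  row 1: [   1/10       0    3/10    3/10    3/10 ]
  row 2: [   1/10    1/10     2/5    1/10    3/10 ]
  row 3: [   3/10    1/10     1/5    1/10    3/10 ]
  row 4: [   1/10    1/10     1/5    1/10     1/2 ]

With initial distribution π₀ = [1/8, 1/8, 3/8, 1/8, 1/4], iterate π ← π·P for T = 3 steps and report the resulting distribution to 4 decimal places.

π = [0.1240, 0.1023, 0.2793, 0.1205, 0.3740]

t=0: π = [0.1250, 0.1250, 0.3750, 0.1250, 0.2500]
t=1: π = [0.1250, 0.1000, 0.3000, 0.1250, 0.3500]
t=2: π = [0.1250, 0.1025, 0.2825, 0.1200, 0.3700]
t=3: π = [0.1240, 0.1023, 0.2793, 0.1205, 0.3740]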